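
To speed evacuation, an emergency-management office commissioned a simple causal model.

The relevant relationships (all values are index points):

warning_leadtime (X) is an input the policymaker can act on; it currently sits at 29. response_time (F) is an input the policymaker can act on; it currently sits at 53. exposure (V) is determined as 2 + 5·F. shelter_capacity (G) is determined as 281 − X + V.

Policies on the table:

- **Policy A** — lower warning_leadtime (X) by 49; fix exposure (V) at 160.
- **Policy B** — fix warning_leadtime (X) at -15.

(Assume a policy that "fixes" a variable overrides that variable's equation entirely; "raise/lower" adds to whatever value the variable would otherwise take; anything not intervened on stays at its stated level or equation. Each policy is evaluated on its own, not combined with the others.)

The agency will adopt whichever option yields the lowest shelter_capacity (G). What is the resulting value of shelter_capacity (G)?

Policy A (X − 49, V := 160):
  X = 29 − 49 = -20
  F = 53
  V = 160
  G = 281 − (-20) + 160 = 461
Policy B (X := -15):
  X = -15
  F = 53
  V = 2 + 5·53 = 267
  G = 281 − (-15) + 267 = 563
Comparing — Policy A: G=461, Policy B: G=563. Lowest is 461 (Policy A).

461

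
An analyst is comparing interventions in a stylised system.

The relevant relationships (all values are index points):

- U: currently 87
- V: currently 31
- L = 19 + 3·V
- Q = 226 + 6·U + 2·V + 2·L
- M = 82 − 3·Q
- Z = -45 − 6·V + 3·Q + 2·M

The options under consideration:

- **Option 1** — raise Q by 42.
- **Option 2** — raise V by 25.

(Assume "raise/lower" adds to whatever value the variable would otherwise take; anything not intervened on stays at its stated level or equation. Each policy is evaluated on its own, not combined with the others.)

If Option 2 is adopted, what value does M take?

-3620

Option 2 (V + 25):
  U = 87
  V = 31 + 25 = 56
  L = 19 + 3·56 = 187
  Q = 226 + 6·87 + 2·56 + 2·187 = 1234
  M = 82 − 3·1234 = -3620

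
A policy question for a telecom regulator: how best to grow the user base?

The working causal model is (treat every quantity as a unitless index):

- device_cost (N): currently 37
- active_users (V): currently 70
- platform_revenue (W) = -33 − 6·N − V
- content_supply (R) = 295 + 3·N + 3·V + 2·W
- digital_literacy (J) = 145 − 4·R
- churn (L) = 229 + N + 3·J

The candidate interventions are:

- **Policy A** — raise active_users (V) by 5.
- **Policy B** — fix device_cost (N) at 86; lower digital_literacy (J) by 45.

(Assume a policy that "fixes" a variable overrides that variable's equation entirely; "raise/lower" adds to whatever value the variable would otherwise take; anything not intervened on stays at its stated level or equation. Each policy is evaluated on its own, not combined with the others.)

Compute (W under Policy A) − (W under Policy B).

Policy A (V + 5):
  N = 37
  V = 70 + 5 = 75
  W = -33 − 6·37 − 75 = -330
Policy B (N := 86, J − 45):
  N = 86
  V = 70
  W = -33 − 6·86 − 70 = -619
W: -330 − (-619) = 289

289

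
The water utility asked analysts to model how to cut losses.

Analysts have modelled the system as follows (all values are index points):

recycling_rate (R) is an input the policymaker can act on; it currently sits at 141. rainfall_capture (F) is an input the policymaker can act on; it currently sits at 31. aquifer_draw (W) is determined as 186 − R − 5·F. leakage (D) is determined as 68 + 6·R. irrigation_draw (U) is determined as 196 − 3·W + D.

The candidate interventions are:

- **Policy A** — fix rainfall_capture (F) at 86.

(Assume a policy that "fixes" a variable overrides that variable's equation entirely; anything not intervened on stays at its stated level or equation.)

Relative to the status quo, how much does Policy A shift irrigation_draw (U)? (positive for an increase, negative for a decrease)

825

Baseline:
  R = 141
  F = 31
  W = 186 − 141 − 5·31 = -110
  D = 68 + 6·141 = 914
  U = 196 − 3·(-110) + 914 = 1440
Policy A (F := 86):
  R = 141
  F = 86
  W = 186 − 141 − 5·86 = -385
  D = 68 + 6·141 = 914
  U = 196 − 3·(-385) + 914 = 2265
Change in U: 2265 − 1440 = 825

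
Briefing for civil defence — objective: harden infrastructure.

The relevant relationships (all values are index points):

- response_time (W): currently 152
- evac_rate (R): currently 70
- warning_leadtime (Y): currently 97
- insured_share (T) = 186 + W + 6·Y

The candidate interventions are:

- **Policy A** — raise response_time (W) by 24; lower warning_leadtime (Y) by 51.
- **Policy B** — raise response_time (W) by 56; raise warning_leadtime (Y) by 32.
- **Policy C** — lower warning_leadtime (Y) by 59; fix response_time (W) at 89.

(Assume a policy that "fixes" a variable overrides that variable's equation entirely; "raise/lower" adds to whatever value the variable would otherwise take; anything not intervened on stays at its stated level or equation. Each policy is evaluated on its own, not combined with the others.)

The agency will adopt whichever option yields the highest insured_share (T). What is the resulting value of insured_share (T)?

Policy A (W + 24, Y − 51):
  W = 152 + 24 = 176
  Y = 97 − 51 = 46
  T = 186 + 176 + 6·46 = 638
Policy B (W + 56, Y + 32):
  W = 152 + 56 = 208
  Y = 97 + 32 = 129
  T = 186 + 208 + 6·129 = 1168
Policy C (Y − 59, W := 89):
  W = 89
  Y = 97 − 59 = 38
  T = 186 + 89 + 6·38 = 503
Comparing — Policy A: T=638, Policy B: T=1168, Policy C: T=503. Highest is 1168 (Policy B).

1168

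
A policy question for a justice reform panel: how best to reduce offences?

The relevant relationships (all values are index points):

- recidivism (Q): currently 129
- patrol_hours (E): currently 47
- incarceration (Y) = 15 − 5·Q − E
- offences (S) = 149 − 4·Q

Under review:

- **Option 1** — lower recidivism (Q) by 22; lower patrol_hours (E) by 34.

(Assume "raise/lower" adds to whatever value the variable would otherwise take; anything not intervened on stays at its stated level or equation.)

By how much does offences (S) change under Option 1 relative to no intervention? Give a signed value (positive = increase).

Baseline:
  Q = 129
  S = 149 − 4·129 = -367
Option 1 (Q − 22, E − 34):
  Q = 129 − 22 = 107
  S = 149 − 4·107 = -279
Change in S: -279 − (-367) = 88

88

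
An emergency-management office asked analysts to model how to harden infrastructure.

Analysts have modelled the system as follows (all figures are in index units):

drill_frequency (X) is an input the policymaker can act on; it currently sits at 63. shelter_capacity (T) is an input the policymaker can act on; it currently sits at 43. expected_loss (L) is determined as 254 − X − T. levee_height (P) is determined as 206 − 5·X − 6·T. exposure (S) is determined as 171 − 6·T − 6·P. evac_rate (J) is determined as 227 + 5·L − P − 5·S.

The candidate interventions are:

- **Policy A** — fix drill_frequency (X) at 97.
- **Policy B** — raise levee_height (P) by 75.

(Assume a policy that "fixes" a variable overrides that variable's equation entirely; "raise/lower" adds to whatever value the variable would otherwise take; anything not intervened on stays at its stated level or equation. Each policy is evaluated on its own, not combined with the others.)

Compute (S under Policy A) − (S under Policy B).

1470

Policy A (X := 97):
  X = 97
  T = 43
  P = 206 − 5·97 − 6·43 = -537
  S = 171 − 6·43 − 6·(-537) = 3135
Policy B (P + 75):
  X = 63
  T = 43
  P = 206 − 5·63 − 6·43 (+75 from intervention) = -292
  S = 171 − 6·43 − 6·(-292) = 1665
S: 3135 − 1665 = 1470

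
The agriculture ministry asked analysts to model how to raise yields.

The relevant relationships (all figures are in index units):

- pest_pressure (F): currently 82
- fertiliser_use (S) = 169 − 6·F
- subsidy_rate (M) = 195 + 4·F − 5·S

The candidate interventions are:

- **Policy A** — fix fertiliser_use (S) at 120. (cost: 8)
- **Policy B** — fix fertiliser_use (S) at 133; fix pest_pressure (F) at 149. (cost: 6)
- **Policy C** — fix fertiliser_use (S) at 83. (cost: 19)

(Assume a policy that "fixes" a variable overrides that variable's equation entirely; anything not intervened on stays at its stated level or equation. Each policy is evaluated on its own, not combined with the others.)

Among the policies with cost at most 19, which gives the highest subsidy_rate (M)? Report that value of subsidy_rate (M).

Policy A (S := 120):
  F = 82
  S = 120
  M = 195 + 4·82 − 5·120 = -77
Policy B (S := 133, F := 149):
  F = 149
  S = 133
  M = 195 + 4·149 − 5·133 = 126
Policy C (S := 83):
  F = 82
  S = 83
  M = 195 + 4·82 − 5·83 = 108
Comparing — Policy A: M=-77, Policy B: M=126, Policy C: M=108. Highest is 126 (Policy B).

126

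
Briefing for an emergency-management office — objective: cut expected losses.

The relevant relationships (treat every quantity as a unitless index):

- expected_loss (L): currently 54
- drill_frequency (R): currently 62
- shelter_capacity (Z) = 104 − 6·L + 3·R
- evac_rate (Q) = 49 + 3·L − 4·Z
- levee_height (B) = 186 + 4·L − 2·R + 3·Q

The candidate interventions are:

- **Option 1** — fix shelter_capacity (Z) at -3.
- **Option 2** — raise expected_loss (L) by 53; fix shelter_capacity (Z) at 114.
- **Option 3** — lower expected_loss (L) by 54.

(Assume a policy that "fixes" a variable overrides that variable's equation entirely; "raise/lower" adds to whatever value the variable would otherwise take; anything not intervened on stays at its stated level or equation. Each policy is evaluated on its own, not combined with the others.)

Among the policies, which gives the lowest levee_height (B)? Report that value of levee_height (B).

-3271

Option 1 (Z := -3):
  L = 54
  R = 62
  Z = -3
  Q = 49 + 3·54 − 4·(-3) = 223
  B = 186 + 4·54 − 2·62 + 3·223 = 947
Option 2 (L + 53, Z := 114):
  L = 54 + 53 = 107
  R = 62
  Z = 114
  Q = 49 + 3·107 − 4·114 = -86
  B = 186 + 4·107 − 2·62 + 3·(-86) = 232
Option 3 (L − 54):
  L = 54 − 54 = 0
  R = 62
  Z = 104 − 6·0 + 3·62 = 290
  Q = 49 + 3·0 − 4·290 = -1111
  B = 186 + 4·0 − 2·62 + 3·(-1111) = -3271
Comparing — Option 1: B=947, Option 2: B=232, Option 3: B=-3271. Lowest is -3271 (Option 3).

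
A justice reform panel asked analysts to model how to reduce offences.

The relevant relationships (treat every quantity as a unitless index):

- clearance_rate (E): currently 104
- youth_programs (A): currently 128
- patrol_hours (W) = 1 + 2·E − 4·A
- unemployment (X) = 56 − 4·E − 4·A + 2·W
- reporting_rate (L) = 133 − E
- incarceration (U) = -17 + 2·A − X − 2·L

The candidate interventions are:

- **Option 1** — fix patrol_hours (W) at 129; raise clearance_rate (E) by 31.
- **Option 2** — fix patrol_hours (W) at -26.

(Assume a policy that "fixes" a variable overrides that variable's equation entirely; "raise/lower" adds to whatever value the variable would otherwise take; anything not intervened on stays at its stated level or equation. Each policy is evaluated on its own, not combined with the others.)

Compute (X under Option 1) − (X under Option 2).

Option 1 (W := 129, E + 31):
  E = 104 + 31 = 135
  A = 128
  W = 129
  X = 56 − 4·135 − 4·128 + 2·129 = -738
Option 2 (W := -26):
  E = 104
  A = 128
  W = -26
  X = 56 − 4·104 − 4·128 + 2·(-26) = -924
X: -738 − (-924) = 186

186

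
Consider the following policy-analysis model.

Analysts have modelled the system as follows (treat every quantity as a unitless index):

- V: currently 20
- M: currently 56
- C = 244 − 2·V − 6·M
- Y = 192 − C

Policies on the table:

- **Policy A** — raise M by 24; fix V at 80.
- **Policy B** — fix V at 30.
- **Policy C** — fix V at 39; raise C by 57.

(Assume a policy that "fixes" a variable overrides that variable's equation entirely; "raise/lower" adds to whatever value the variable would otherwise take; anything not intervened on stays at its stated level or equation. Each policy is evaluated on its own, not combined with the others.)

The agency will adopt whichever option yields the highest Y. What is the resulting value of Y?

Policy A (M + 24, V := 80):
  V = 80
  M = 56 + 24 = 80
  C = 244 − 2·80 − 6·80 = -396
  Y = 192 − (-396) = 588
Policy B (V := 30):
  V = 30
  M = 56
  C = 244 − 2·30 − 6·56 = -152
  Y = 192 − (-152) = 344
Policy C (V := 39, C + 57):
  V = 39
  M = 56
  C = 244 − 2·39 − 6·56 (+57 from intervention) = -113
  Y = 192 − (-113) = 305
Comparing — Policy A: Y=588, Policy B: Y=344, Policy C: Y=305. Highest is 588 (Policy A).

588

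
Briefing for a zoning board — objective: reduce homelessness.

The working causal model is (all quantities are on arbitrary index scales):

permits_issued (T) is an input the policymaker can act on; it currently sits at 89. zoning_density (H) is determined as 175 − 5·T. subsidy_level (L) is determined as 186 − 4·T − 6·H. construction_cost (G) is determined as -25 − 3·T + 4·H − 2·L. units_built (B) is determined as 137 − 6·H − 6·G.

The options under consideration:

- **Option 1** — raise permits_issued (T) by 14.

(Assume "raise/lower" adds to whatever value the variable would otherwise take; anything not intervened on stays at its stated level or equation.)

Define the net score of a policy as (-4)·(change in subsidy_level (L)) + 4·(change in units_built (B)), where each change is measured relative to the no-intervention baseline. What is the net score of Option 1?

25424

Baseline:
  T = 89
  H = 175 − 5·89 = -270
  L = 186 − 4·89 − 6·(-270) = 1450
  G = -25 − 3·89 + 4·(-270) − 2·1450 = -4272
  B = 137 − 6·(-270) − 6·(-4272) = 27389
Option 1 (T + 14):
  T = 89 + 14 = 103
  H = 175 − 5·103 = -340
  L = 186 − 4·103 − 6·(-340) = 1814
  G = -25 − 3·103 + 4·(-340) − 2·1814 = -5322
  B = 137 − 6·(-340) − 6·(-5322) = 34109
ΔL = 1814 − 1450 = 364; ΔB = 34109 − 27389 = 6720
Score = (-4)·364 + 4·6720 = 25424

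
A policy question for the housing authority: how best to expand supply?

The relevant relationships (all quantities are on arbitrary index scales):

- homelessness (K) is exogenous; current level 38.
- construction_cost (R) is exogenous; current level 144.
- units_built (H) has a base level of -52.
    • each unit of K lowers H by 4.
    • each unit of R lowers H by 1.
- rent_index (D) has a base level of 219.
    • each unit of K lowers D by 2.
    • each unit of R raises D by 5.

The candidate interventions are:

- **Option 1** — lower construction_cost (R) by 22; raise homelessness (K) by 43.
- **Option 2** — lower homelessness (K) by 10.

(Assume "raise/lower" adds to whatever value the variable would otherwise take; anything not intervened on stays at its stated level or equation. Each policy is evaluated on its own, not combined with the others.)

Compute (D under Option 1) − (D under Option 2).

Option 1 (R − 22, K + 43):
  K = 38 + 43 = 81
  R = 144 − 22 = 122
  D = 219 − 2·81 + 5·122 = 667
Option 2 (K − 10):
  K = 38 − 10 = 28
  R = 144
  D = 219 − 2·28 + 5·144 = 883
D: 667 − 883 = -216

-216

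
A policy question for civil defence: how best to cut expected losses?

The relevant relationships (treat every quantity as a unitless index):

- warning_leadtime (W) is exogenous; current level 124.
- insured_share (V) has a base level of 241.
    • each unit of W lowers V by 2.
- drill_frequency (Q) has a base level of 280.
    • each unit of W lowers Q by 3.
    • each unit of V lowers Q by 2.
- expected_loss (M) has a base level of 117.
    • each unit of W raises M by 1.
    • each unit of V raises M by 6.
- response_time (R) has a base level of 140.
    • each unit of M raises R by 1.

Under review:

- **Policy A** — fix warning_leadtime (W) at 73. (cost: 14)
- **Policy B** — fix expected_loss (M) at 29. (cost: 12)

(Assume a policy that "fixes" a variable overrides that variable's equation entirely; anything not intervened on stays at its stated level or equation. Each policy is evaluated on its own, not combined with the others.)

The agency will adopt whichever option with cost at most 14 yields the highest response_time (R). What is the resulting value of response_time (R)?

900

Policy A (W := 73):
  W = 73
  V = 241 − 2·73 = 95
  M = 117 + 73 + 6·95 = 760
  R = 140 + 760 = 900
Policy B (M := 29):
  W = 124
  V = 241 − 2·124 = -7
  M = 29
  R = 140 + 29 = 169
Comparing — Policy A: R=900, Policy B: R=169. Highest is 900 (Policy A).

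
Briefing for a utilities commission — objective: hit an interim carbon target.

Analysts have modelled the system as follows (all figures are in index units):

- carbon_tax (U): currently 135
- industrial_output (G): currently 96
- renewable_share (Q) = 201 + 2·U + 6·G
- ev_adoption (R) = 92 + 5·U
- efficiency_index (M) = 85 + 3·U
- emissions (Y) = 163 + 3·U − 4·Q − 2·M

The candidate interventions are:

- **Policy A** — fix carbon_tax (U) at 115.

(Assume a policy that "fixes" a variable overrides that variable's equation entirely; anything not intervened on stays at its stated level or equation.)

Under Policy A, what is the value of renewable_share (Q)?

Policy A (U := 115):
  U = 115
  G = 96
  Q = 201 + 2·115 + 6·96 = 1007

1007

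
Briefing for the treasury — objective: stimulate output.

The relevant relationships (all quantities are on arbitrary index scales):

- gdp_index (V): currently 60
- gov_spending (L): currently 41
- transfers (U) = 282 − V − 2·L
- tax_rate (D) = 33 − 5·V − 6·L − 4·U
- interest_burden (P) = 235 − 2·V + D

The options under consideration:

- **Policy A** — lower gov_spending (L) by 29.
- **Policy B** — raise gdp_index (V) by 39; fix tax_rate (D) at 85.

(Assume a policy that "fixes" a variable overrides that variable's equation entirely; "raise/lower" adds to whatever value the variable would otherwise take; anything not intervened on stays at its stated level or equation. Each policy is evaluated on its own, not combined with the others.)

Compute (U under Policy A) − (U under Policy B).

97

Policy A (L − 29):
  V = 60
  L = 41 − 29 = 12
  U = 282 − 60 − 2·12 = 198
Policy B (V + 39, D := 85):
  V = 60 + 39 = 99
  L = 41
  U = 282 − 99 − 2·41 = 101
U: 198 − 101 = 97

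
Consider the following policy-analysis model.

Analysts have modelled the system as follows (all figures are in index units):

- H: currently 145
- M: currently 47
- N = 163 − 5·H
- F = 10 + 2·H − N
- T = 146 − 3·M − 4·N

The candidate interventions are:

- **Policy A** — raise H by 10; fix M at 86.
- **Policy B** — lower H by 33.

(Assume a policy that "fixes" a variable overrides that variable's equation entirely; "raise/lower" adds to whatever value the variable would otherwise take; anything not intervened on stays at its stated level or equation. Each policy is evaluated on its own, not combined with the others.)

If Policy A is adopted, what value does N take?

Policy A (H + 10, M := 86):
  H = 145 + 10 = 155
  N = 163 − 5·155 = -612

-612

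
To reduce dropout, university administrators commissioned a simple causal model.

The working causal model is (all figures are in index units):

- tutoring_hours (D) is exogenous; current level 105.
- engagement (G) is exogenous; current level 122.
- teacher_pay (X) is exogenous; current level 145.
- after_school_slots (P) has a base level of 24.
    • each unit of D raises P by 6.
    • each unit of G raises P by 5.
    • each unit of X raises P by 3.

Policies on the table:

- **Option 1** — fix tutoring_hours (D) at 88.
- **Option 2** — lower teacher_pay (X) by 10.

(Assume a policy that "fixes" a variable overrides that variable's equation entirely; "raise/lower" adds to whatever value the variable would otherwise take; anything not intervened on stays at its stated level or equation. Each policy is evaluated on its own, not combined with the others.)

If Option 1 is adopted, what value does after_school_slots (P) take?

Option 1 (D := 88):
  D = 88
  G = 122
  X = 145
  P = 24 + 6·88 + 5·122 + 3·145 = 1597

1597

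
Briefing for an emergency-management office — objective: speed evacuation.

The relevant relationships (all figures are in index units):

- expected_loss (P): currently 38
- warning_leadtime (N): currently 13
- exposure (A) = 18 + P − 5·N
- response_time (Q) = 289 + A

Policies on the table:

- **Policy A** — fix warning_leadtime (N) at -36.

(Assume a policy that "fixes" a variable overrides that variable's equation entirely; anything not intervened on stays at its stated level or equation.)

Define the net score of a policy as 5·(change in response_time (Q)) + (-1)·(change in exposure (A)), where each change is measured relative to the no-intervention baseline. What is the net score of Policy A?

980

Baseline:
  P = 38
  N = 13
  A = 18 + 38 − 5·13 = -9
  Q = 289 + (-9) = 280
Policy A (N := -36):
  P = 38
  N = -36
  A = 18 + 38 − 5·(-36) = 236
  Q = 289 + 236 = 525
ΔQ = 525 − 280 = 245; ΔA = 236 − (-9) = 245
Score = 5·245 + (-1)·245 = 980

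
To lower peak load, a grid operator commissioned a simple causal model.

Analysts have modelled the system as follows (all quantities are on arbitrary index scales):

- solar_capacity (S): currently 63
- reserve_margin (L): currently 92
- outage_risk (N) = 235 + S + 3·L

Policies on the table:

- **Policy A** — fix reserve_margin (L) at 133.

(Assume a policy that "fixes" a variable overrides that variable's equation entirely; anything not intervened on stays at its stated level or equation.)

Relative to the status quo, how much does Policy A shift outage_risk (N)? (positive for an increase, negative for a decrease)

Baseline:
  S = 63
  L = 92
  N = 235 + 63 + 3·92 = 574
Policy A (L := 133):
  S = 63
  L = 133
  N = 235 + 63 + 3·133 = 697
Change in N: 697 − 574 = 123

123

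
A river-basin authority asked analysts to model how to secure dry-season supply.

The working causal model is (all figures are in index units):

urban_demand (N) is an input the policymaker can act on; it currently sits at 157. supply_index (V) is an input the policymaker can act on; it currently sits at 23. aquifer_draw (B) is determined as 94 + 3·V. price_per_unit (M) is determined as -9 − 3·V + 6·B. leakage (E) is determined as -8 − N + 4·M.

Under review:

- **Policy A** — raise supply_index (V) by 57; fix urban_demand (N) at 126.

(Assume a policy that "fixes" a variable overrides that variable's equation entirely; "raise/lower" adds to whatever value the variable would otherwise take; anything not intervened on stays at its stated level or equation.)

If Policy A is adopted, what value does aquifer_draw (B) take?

Policy A (V + 57, N := 126):
  V = 23 + 57 = 80
  B = 94 + 3·80 = 334

334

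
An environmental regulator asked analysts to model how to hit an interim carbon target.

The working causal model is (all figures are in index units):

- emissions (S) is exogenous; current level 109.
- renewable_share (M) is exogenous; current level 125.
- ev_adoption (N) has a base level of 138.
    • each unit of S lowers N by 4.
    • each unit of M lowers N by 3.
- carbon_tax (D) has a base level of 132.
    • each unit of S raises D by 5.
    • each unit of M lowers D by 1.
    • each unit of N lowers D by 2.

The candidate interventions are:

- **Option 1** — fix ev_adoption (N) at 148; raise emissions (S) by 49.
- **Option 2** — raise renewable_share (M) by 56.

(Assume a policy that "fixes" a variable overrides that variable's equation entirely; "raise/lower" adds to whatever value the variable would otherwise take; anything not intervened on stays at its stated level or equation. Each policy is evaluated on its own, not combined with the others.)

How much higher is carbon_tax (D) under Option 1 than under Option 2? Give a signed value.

Option 1 (N := 148, S + 49):
  S = 109 + 49 = 158
  M = 125
  N = 148
  D = 132 + 5·158 − 125 − 2·148 = 501
Option 2 (M + 56):
  S = 109
  M = 125 + 56 = 181
  N = 138 − 4·109 − 3·181 = -841
  D = 132 + 5·109 − 181 − 2·(-841) = 2178
D: 501 − 2178 = -1677

-1677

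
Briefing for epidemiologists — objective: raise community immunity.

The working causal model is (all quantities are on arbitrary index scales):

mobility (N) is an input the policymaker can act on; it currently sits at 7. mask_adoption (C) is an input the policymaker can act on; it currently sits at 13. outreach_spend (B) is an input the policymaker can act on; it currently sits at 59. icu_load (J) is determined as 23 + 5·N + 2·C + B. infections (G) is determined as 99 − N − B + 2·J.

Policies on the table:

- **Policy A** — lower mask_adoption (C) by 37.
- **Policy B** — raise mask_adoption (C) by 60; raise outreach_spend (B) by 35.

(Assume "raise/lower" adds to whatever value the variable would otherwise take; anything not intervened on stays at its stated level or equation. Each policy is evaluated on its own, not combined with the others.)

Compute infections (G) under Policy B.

Policy B (C + 60, B + 35):
  N = 7
  C = 13 + 60 = 73
  B = 59 + 35 = 94
  J = 23 + 5·7 + 2·73 + 94 = 298
  G = 99 − 7 − 94 + 2·298 = 594

594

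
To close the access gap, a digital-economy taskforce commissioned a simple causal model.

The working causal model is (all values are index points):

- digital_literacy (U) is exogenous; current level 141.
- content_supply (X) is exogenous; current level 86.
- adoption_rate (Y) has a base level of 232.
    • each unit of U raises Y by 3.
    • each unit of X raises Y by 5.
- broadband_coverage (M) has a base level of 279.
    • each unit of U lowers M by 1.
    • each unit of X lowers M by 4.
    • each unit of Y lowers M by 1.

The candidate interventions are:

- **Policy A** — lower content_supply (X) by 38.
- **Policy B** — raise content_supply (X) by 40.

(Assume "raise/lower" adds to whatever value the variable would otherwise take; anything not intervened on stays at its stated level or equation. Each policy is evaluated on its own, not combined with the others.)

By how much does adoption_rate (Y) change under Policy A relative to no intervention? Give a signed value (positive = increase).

Baseline:
  U = 141
  X = 86
  Y = 232 + 3·141 + 5·86 = 1085
Policy A (X − 38):
  U = 141
  X = 86 − 38 = 48
  Y = 232 + 3·141 + 5·48 = 895
Change in Y: 895 − 1085 = -190

-190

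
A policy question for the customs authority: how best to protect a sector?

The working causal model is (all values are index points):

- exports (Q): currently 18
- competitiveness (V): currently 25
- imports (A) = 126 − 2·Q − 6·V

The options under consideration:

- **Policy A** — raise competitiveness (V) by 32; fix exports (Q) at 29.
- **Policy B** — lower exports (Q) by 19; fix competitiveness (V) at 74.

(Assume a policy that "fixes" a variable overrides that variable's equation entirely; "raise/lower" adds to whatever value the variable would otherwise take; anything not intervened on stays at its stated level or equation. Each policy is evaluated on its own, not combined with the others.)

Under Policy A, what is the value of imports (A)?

Policy A (V + 32, Q := 29):
  Q = 29
  V = 25 + 32 = 57
  A = 126 − 2·29 − 6·57 = -274

-274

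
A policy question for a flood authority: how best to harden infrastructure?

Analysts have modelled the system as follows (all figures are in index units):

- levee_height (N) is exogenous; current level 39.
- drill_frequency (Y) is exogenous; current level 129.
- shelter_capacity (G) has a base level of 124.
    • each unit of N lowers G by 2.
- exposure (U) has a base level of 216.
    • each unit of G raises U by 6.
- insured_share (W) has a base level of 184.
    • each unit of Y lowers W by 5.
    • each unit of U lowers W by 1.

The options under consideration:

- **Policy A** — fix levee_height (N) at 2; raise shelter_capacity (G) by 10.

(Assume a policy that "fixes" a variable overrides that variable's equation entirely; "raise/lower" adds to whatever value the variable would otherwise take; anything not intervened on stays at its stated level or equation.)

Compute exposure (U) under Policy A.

Policy A (N := 2, G + 10):
  N = 2
  G = 124 − 2·2 (+10 from intervention) = 130
  U = 216 + 6·130 = 996

996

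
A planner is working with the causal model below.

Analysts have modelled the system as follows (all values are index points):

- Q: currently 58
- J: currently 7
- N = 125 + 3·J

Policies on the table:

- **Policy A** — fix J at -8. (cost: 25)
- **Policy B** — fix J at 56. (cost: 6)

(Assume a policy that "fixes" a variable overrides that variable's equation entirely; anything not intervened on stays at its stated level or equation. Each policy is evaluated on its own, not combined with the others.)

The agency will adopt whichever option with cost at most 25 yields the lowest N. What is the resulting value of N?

101

Policy A (J := -8):
  J = -8
  N = 125 + 3·(-8) = 101
Policy B (J := 56):
  J = 56
  N = 125 + 3·56 = 293
Comparing — Policy A: N=101, Policy B: N=293. Lowest is 101 (Policy A).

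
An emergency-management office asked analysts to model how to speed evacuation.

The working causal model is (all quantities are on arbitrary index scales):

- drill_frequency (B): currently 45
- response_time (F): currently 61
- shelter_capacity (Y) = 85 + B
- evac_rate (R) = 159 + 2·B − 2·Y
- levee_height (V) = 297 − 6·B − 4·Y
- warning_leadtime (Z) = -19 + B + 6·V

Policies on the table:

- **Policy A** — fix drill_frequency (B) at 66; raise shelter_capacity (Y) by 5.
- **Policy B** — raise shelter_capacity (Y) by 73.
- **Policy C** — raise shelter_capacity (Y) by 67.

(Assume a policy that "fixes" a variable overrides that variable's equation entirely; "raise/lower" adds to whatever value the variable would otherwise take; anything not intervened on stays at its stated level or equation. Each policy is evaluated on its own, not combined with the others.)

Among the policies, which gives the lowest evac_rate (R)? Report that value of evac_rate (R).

-157

Policy A (B := 66, Y + 5):
  B = 66
  Y = 85 + 66 (+5 from intervention) = 156
  R = 159 + 2·66 − 2·156 = -21
Policy B (Y + 73):
  B = 45
  Y = 85 + 45 (+73 from intervention) = 203
  R = 159 + 2·45 − 2·203 = -157
Policy C (Y + 67):
  B = 45
  Y = 85 + 45 (+67 from intervention) = 197
  R = 159 + 2·45 − 2·197 = -145
Comparing — Policy A: R=-21, Policy B: R=-157, Policy C: R=-145. Lowest is -157 (Policy B).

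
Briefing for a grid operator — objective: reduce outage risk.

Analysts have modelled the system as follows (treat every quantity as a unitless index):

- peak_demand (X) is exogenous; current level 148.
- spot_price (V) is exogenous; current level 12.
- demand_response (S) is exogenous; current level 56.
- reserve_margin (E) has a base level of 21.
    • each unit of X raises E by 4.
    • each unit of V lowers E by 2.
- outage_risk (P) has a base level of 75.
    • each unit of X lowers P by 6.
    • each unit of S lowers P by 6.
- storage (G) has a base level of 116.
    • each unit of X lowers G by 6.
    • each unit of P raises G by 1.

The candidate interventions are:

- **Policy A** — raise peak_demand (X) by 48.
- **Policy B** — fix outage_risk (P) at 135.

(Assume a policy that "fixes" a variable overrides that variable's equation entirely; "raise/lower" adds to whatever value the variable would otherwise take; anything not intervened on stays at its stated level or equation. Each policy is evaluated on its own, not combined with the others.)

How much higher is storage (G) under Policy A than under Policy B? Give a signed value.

Policy A (X + 48):
  X = 148 + 48 = 196
  S = 56
  P = 75 − 6·196 − 6·56 = -1437
  G = 116 − 6·196 + (-1437) = -2497
Policy B (P := 135):
  X = 148
  S = 56
  P = 135
  G = 116 − 6·148 + 135 = -637
G: -2497 − (-637) = -1860

-1860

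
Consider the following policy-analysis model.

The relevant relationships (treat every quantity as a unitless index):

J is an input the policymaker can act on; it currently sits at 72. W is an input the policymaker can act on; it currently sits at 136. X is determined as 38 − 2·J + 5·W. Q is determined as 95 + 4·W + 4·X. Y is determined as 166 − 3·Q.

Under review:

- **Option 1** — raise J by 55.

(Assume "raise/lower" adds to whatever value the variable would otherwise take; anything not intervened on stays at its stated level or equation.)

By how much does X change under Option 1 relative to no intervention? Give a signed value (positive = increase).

-110

Baseline:
  J = 72
  W = 136
  X = 38 − 2·72 + 5·136 = 574
Option 1 (J + 55):
  J = 72 + 55 = 127
  W = 136
  X = 38 − 2·127 + 5·136 = 464
Change in X: 464 − 574 = -110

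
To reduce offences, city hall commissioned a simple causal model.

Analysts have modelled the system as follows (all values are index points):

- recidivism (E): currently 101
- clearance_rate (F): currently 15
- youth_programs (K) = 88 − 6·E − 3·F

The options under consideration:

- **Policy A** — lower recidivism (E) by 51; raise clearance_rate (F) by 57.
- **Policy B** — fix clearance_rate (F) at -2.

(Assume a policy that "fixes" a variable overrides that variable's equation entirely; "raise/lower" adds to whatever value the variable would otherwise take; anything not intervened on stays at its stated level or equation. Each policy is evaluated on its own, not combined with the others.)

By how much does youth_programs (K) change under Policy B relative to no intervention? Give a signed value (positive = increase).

Baseline:
  E = 101
  F = 15
  K = 88 − 6·101 − 3·15 = -563
Policy B (F := -2):
  E = 101
  F = -2
  K = 88 − 6·101 − 3·(-2) = -512
Change in K: -512 − (-563) = 51

51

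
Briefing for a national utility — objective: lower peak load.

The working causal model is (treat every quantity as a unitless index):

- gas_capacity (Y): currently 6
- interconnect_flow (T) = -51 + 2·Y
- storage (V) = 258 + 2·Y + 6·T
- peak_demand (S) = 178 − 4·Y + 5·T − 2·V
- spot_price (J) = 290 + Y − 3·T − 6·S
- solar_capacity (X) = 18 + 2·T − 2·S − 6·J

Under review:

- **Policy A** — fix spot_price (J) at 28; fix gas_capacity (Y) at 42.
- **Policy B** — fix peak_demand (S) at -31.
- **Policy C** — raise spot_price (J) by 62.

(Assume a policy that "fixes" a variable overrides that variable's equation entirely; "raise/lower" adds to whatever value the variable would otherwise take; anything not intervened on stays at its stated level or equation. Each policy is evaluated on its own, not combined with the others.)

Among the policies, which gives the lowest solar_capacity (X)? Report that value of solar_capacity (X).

Policy A (J := 28, Y := 42):
  Y = 42
  T = -51 + 2·42 = 33
  V = 258 + 2·42 + 6·33 = 540
  S = 178 − 4·42 + 5·33 − 2·540 = -905
  J = 28
  X = 18 + 2·33 − 2·(-905) − 6·28 = 1726
Policy B (S := -31):
  Y = 6
  T = -51 + 2·6 = -39
  V = 258 + 2·6 + 6·(-39) = 36
  S = -31
  J = 290 + 6 − 3·(-39) − 6·(-31) = 599
  X = 18 + 2·(-39) − 2·(-31) − 6·599 = -3592
Policy C (J + 62):
  Y = 6
  T = -51 + 2·6 = -39
  V = 258 + 2·6 + 6·(-39) = 36
  S = 178 − 4·6 + 5·(-39) − 2·36 = -113
  J = 290 + 6 − 3·(-39) − 6·(-113) (+62 from intervention) = 1153
  X = 18 + 2·(-39) − 2·(-113) − 6·1153 = -6752
Comparing — Policy A: X=1726, Policy B: X=-3592, Policy C: X=-6752. Lowest is -6752 (Policy C).

-6752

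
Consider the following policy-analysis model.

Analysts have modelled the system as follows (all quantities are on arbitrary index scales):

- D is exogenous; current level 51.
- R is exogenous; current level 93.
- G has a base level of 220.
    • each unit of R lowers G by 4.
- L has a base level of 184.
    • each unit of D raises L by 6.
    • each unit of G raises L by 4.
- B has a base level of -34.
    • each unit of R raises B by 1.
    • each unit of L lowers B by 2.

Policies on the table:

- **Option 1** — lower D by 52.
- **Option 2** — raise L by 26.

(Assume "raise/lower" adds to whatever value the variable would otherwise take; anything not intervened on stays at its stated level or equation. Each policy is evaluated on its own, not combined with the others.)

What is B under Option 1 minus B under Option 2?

676

Option 1 (D − 52):
  D = 51 − 52 = -1
  R = 93
  G = 220 − 4·93 = -152
  L = 184 + 6·(-1) + 4·(-152) = -430
  B = -34 + 93 − 2·(-430) = 919
Option 2 (L + 26):
  D = 51
  R = 93
  G = 220 − 4·93 = -152
  L = 184 + 6·51 + 4·(-152) (+26 from intervention) = -92
  B = -34 + 93 − 2·(-92) = 243
B: 919 − 243 = 676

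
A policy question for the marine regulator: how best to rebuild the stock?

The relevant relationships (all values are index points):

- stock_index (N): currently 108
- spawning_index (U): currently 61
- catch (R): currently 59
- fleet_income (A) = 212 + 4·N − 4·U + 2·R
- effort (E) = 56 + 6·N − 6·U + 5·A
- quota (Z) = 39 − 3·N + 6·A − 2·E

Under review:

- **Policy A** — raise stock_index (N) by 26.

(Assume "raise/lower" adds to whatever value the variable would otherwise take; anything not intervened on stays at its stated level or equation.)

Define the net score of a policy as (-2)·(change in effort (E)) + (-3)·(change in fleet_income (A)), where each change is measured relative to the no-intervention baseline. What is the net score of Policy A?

Baseline:
  N = 108
  U = 61
  R = 59
  A = 212 + 4·108 − 4·61 + 2·59 = 518
  E = 56 + 6·108 − 6·61 + 5·518 = 2928
Policy A (N + 26):
  N = 108 + 26 = 134
  U = 61
  R = 59
  A = 212 + 4·134 − 4·61 + 2·59 = 622
  E = 56 + 6·134 − 6·61 + 5·622 = 3604
ΔE = 3604 − 2928 = 676; ΔA = 622 − 518 = 104
Score = (-2)·676 + (-3)·104 = -1664

-1664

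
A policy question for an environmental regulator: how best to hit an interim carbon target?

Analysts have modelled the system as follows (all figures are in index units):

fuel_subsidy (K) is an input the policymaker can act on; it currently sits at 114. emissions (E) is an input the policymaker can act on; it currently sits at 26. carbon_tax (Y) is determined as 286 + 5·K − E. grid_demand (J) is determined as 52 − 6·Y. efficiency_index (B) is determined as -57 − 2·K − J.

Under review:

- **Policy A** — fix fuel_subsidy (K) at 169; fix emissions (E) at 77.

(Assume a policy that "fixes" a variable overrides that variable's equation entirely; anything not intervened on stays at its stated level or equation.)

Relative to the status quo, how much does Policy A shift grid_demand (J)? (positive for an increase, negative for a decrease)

-1344

Baseline:
  K = 114
  E = 26
  Y = 286 + 5·114 − 26 = 830
  J = 52 − 6·830 = -4928
Policy A (K := 169, E := 77):
  K = 169
  E = 77
  Y = 286 + 5·169 − 77 = 1054
  J = 52 − 6·1054 = -6272
Change in J: -6272 − (-4928) = -1344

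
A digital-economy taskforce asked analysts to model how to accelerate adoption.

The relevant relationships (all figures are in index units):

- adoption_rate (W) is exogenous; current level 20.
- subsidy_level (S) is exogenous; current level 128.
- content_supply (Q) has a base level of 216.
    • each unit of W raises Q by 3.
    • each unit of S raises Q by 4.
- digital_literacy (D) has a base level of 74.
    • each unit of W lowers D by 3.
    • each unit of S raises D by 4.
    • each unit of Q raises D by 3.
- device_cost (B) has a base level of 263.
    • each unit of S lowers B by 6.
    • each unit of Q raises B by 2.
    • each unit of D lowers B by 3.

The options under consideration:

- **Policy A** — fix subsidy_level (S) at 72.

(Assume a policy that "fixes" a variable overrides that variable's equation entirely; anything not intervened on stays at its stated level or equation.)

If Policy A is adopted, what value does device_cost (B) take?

-5023

Policy A (S := 72):
  W = 20
  S = 72
  Q = 216 + 3·20 + 4·72 = 564
  D = 74 − 3·20 + 4·72 + 3·564 = 1994
  B = 263 − 6·72 + 2·564 − 3·1994 = -5023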